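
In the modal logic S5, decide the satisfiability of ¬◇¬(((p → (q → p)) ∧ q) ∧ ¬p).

1. ¬◇¬(((p → (q → p)) ∧ q) ∧ ¬p), u
2. ((p → (q → p)) ∧ q) ∧ ¬p, u
3. (p → (q → p)) ∧ q, u
4. ¬p, u
5. p → (q → p), u
6. q, u
Accessibility: uRu

Satisfiable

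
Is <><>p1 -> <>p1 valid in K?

Invalid (countermodel exists)

Tableau for the negation ~(<><>p1 -> <>p1):
1. ~(<><>p1 -> <>p1), u
2. <><>p1, u
3. ~<>p1, u
4. <>p1, v
5. ~p1, v
6. p1, w
Accessibility: uRv, vRw
The negation has an open branch (countermodel exists).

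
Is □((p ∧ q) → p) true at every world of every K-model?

Yes, valid

Tableau for the negation ¬□((p ∧ q) → p):
1. ¬□((p ∧ q) → p), 0
2. ¬((p ∧ q) → p), 1
3. p ∧ q, 1
4. ¬p, 1
5. p, 1
6. q, 1
Accessibility: 0R1
Branch closes: p and ¬p both at 1.
All branches of the negation close; one closing branch shown above.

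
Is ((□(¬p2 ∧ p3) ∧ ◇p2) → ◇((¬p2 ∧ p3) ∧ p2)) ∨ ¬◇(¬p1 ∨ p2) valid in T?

Tableau for the negation ¬(((□(¬p2 ∧ p3) ∧ ◇p2) → ◇((¬p2 ∧ p3) ∧ p2)) ∨ ¬◇(¬p1 ∨ p2)):
1. ¬(((□(¬p2 ∧ p3) ∧ ◇p2) → ◇((¬p2 ∧ p3) ∧ p2)) ∨ ¬◇(¬p1 ∨ p2)), 0
2. ¬((□(¬p2 ∧ p3) ∧ ◇p2) → ◇((¬p2 ∧ p3) ∧ p2)), 0
3. ◇(¬p1 ∨ p2), 0
4. □(¬p2 ∧ p3) ∧ ◇p2, 0
5. ¬◇((¬p2 ∧ p3) ∧ p2), 0
6. □(¬p2 ∧ p3), 0
7. ◇p2, 0
8. ¬((¬p2 ∧ p3) ∧ p2), 0
9. ¬p2 ∧ p3, 0
10. ¬p2, 0
11. p3, 0
12. ¬p1 ∨ p2, 1
13. ¬((¬p2 ∧ p3) ∧ p2), 1
14. ¬p2 ∧ p3, 1
15. ¬p2, 1
16. p3, 1
17. ¬p1, 1
18. p2, 2
19. ¬((¬p2 ∧ p3) ∧ p2), 2
20. ¬p2 ∧ p3, 2
21. ¬p2, 2
22. p3, 2
Accessibility: 0R0, 0R1, 0R2, 1R1, 2R2
Branch closes: p2 and ¬p2 both at 2.
Every branch of the negation's tableau closes; the branch above is one of them.

Valid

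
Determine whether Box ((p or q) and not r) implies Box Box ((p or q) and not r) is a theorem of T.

Tableau for the negation not (Box ((p or q) and not r) implies Box Box ((p or q) and not r)):
1. not (Box ((p or q) and not r) implies Box Box ((p or q) and not r)), w0
2. Box ((p or q) and not r), w0
3. not Box Box ((p or q) and not r), w0
4. (p or q) and not r, w0
5. p or q, w0
6. not r, w0
7. q, w0
8. not Box ((p or q) and not r), w1
9. (p or q) and not r, w1
10. p or q, w1
11. not r, w1
12. q, w1
13. not ((p or q) and not r), w2
14. r, w2
Accessibility: w0Rw0, w0Rw1, w1Rw1, w1Rw2, w2Rw2
The negation has an open branch (countermodel exists).

Not valid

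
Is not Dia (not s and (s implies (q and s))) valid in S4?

Tableau for the negation Dia (not s and (s implies (q and s))):
1. Dia (not s and (s implies (q and s))), 0
2. not s and (s implies (q and s)), 1
3. not s, 1
4. s implies (q and s), 1
Accessibility: 0R0, 0R1, 1R1
The negation has an open branch (countermodel exists).

Invalid (countermodel exists)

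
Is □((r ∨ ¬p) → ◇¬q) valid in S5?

Not valid

Tableau for the negation ¬□((r ∨ ¬p) → ◇¬q):
1. ¬□((r ∨ ¬p) → ◇¬q), 0
2. ¬((r ∨ ¬p) → ◇¬q), 1
3. r ∨ ¬p, 1
4. ¬◇¬q, 1
5. q, 0
6. q, 1
7. ¬p, 1
Accessibility: 0R0, 0R1, 1R0, 1R1
The negation has an open branch (countermodel exists).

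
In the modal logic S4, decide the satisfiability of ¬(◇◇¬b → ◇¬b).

1. ¬(◇◇¬b → ◇¬b), u
2. ◇◇¬b, u
3. ¬◇¬b, u
4. b, u
5. ◇¬b, v
6. b, v
7. ¬b, w
8. b, w
Accessibility: uRu, uRv, uRw, vRv, vRw, wRw
Branch closes: b and ¬b both at w.
All branches of the tableau close; one closing branch shown above.

Unsatisfiable (every branch closes)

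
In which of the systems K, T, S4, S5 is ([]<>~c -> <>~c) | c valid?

T, S4, S5

K-tableau for the negation ~(([]<>~c -> <>~c) | c):
1. ~(([]<>~c -> <>~c) | c), u
2. ~([]<>~c -> <>~c), u
3. ~c, u
4. []<>~c, u
5. ~<>~c, u
Complete open branch: countermodel on a K-frame, so not valid in K.
T-tableau for the negation ~(([]<>~c -> <>~c) | c):
1. ~(([]<>~c -> <>~c) | c), u
2. ~([]<>~c -> <>~c), u
3. ~c, u
4. []<>~c, u
5. ~<>~c, u
6. <>~c, u
7. c, u
Accessibility: uRu
Branch closes: c and ~c both at u.
Every branch closes (one shown): valid in T, hence also in S4, S5 (every theorem of T is a theorem of S4 and S5).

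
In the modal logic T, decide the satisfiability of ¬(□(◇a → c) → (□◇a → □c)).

Unsatisfiable (every branch closes)

1. ¬(□(◇a → c) → (□◇a → □c)), 0
2. □(◇a → c), 0
3. ¬(□◇a → □c), 0
4. □◇a, 0
5. ¬□c, 0
6. ◇a → c, 0
7. ◇a, 0
8. c, 0
9. ¬c, 1
10. ◇a → c, 1
11. ◇a, 1
12. ¬◇a, 1
13. ¬a, 1
14. a, 2
15. ◇a → c, 2
16. ◇a, 2
17. c, 2
18. a, 3
19. ¬a, 3
Accessibility: 0R0, 0R1, 0R2, 1R1, 1R3, 2R2, 3R3
Branch closes: a and ¬a both at 3.
All branches of the tableau close; one closing branch shown above.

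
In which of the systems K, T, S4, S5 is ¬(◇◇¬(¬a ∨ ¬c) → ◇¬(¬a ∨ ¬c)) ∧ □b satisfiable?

K, T

S4-tableau for the formula:
1. ¬(◇◇¬(¬a ∨ ¬c) → ◇¬(¬a ∨ ¬c)) ∧ □b, 0
2. ¬(◇◇¬(¬a ∨ ¬c) → ◇¬(¬a ∨ ¬c)), 0
3. □b, 0
4. ◇◇¬(¬a ∨ ¬c), 0
5. ¬◇¬(¬a ∨ ¬c), 0
6. b, 0
7. ¬a ∨ ¬c, 0
8. ¬c, 0
9. ◇¬(¬a ∨ ¬c), 1
10. b, 1
11. ¬a ∨ ¬c, 1
12. ¬c, 1
13. ¬(¬a ∨ ¬c), 2
14. a, 2
15. c, 2
16. b, 2
17. ¬a ∨ ¬c, 2
18. ¬c, 2
Accessibility: 0R0, 0R1, 0R2, 1R1, 1R2, 2R2
Branch closes: c and ¬c both at 2.
Every branch closes (one shown): unsatisfiable in S4, hence also in S5 (every S5-frame is an S4-frame).
T-tableau for the formula:
1. ¬(◇◇¬(¬a ∨ ¬c) → ◇¬(¬a ∨ ¬c)) ∧ □b, 0
2. ¬(◇◇¬(¬a ∨ ¬c) → ◇¬(¬a ∨ ¬c)), 0
3. □b, 0
4. ◇◇¬(¬a ∨ ¬c), 0
5. ¬◇¬(¬a ∨ ¬c), 0
6. b, 0
7. ¬a ∨ ¬c, 0
8. ¬c, 0
9. ◇¬(¬a ∨ ¬c), 1
10. b, 1
11. ¬a ∨ ¬c, 1
12. ¬c, 1
13. ¬(¬a ∨ ¬c), 2
14. a, 2
15. c, 2
Accessibility: 0R0, 0R1, 1R1, 1R2, 2R2
Complete open branch: satisfiable in T, hence also in K (this T-model is also a K-model).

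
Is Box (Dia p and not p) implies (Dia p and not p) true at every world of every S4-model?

Tableau for the negation not (Box (Dia p and not p) implies (Dia p and not p)):
1. not (Box (Dia p and not p) implies (Dia p and not p)), u
2. Box (Dia p and not p), u
3. not (Dia p and not p), u
4. Dia p and not p, u
5. Dia p, u
6. not p, u
7. not Dia p, u
8. p, v
9. Dia p and not p, v
10. Dia p, v
11. not p, v
Accessibility: uRu, uRv, vRv
Branch closes: p and not p both at v.
Every branch of the negation's tableau closes; the branch above is one of them.

Valid in S4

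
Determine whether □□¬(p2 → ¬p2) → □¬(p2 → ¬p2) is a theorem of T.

Tableau for the negation ¬(□□¬(p2 → ¬p2) → □¬(p2 → ¬p2)):
1. ¬(□□¬(p2 → ¬p2) → □¬(p2 → ¬p2)), u
2. □□¬(p2 → ¬p2), u   [¬→-rule on 1]
3. ¬□¬(p2 → ¬p2), u   [¬→-rule on 1]
4. □¬(p2 → ¬p2), u   [□-rule on 2 via uRu]
5. ¬(p2 → ¬p2), u   [□-rule on 4 via uRu]
6. p2, u   [¬→-rule on 5]
7. p2 → ¬p2, v   [¬□-rule on 3: fresh world v, uRv]
8. □¬(p2 → ¬p2), v   [□-rule on 2 via uRv]
9. ¬(p2 → ¬p2), v   [□-rule on 4 via uRv]
10. p2, v   [¬→-rule on 9]
11. ¬p2, v   [→-rule on 7 (branches; this branch)]
Accessibility: uRu, uRv, vRv
Branch closes: p2 and ¬p2 both at v.
All branches of the negation close; one closing branch shown above.

Valid in T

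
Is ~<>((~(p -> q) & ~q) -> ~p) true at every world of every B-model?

Not valid

Tableau for the negation <>((~(p -> q) & ~q) -> ~p):
1. <>((~(p -> q) & ~q) -> ~p), u
2. (~(p -> q) & ~q) -> ~p, v
3. ~p, v
Accessibility: uRu, uRv, vRu, vRv
The negation has an open branch (countermodel exists).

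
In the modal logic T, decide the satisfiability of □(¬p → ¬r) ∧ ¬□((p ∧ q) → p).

1. □(¬p → ¬r) ∧ ¬□((p ∧ q) → p), u
2. □(¬p → ¬r), u
3. ¬□((p ∧ q) → p), u
4. ¬p → ¬r, u
5. ¬r, u
6. ¬((p ∧ q) → p), v
7. p ∧ q, v
8. ¬p, v
9. p, v
10. q, v
Accessibility: uRu, uRv, vRv
Branch closes: p and ¬p both at v.
(One branch shown.) All branches close.

Unsatisfiable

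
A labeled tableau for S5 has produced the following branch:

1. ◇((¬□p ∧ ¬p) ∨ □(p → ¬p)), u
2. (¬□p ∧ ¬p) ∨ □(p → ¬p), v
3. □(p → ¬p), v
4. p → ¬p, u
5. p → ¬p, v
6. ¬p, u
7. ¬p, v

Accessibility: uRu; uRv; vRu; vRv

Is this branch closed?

No, open

No world carries both an atom and its negation.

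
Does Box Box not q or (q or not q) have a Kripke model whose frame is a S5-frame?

Satisfiable

1. Box Box not q or (q or not q), w0
2. q or not q, w0
3. not q, w0
Accessibility: w0Rw0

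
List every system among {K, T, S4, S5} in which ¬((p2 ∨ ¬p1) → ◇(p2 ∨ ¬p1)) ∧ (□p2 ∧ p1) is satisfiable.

K

T-tableau for the formula:
1. ¬((p2 ∨ ¬p1) → ◇(p2 ∨ ¬p1)) ∧ (□p2 ∧ p1), u
2. ¬((p2 ∨ ¬p1) → ◇(p2 ∨ ¬p1)), u
3. □p2 ∧ p1, u
4. p2 ∨ ¬p1, u
5. ¬◇(p2 ∨ ¬p1), u
6. □p2, u
7. p1, u
8. ¬(p2 ∨ ¬p1), u
9. ¬p2, u
10. p2, u
Accessibility: uRu
Branch closes: p2 and ¬p2 both at u.
Every branch closes (one shown): unsatisfiable in T, hence also in S4, S5 (every S4/S5-frame is a T-frame).
K-tableau for the formula:
1. ¬((p2 ∨ ¬p1) → ◇(p2 ∨ ¬p1)) ∧ (□p2 ∧ p1), u
2. ¬((p2 ∨ ¬p1) → ◇(p2 ∨ ¬p1)), u
3. □p2 ∧ p1, u
4. p2 ∨ ¬p1, u
5. ¬◇(p2 ∨ ¬p1), u
6. □p2, u
7. p1, u
8. p2, u
Complete open branch: satisfiable in K.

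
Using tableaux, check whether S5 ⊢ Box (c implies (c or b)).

Tableau for the negation not Box (c implies (c or b)):
1. not Box (c implies (c or b)), w0
2. not (c implies (c or b)), w1
3. c, w1
4. not (c or b), w1
5. not c, w1
6. not b, w1
Accessibility: w0Rw0, w0Rw1, w1Rw0, w1Rw1
Branch closes: c and not c both at w1.
Every branch of the negation's tableau closes; the branch above is one of them.

Valid in S5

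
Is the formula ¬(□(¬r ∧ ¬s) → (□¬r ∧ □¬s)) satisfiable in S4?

1. ¬(□(¬r ∧ ¬s) → (□¬r ∧ □¬s)), w0
2. □(¬r ∧ ¬s), w0   [¬→-rule on 1]
3. ¬(□¬r ∧ □¬s), w0   [¬→-rule on 1]
4. ¬r ∧ ¬s, w0   [□-rule on 2 via w0Rw0]
5. ¬r, w0   [∧-rule on 4]
6. ¬s, w0   [∧-rule on 4]
7. ¬□¬s, w0   [¬∧-rule on 3 (branches; this branch)]
8. s, w1   [¬□-rule on 7: fresh world w1, w0Rw1]
9. ¬r ∧ ¬s, w1   [□-rule on 2 via w0Rw1]
10. ¬r, w1   [∧-rule on 9]
11. ¬s, w1   [∧-rule on 9]
Accessibility: w0Rw0, w0Rw1, w1Rw1
Branch closes: s and ¬s both at w1.
(One branch shown.) All branches close.

Unsatisfiable (every branch closes)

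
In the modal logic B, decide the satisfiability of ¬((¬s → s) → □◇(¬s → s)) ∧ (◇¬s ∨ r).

Unsatisfiable (every branch closes)

1. ¬((¬s → s) → □◇(¬s → s)) ∧ (◇¬s ∨ r), 0
2. ¬((¬s → s) → □◇(¬s → s)), 0
3. ◇¬s ∨ r, 0
4. ¬s → s, 0
5. ¬□◇(¬s → s), 0
6. r, 0
7. s, 0
8. ¬◇(¬s → s), 1
9. ¬(¬s → s), 0
10. ¬s, 0
Accessibility: 0R0, 0R1, 1R0, 1R1
Branch closes: s and ¬s both at 0.
(One branch shown.) All branches close.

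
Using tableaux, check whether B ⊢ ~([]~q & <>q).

Tableau for the negation []~q & <>q:
1. []~q & <>q, u
2. []~q, u   [&-rule on 1]
3. <>q, u   [&-rule on 1]
4. ~q, u   [[]-rule on 2 via uRu]
5. q, v   [<>-rule on 3: fresh world v, uRv]
6. ~q, v   [[]-rule on 2 via uRv]
Accessibility: uRu, uRv, vRu, vRv
Branch closes: q and ~q both at v.
All branches of the negation close; one closing branch shown above.

Valid in B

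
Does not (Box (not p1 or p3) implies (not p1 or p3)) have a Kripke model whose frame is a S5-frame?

1. not (Box (not p1 or p3) implies (not p1 or p3)), 0
2. Box (not p1 or p3), 0   [neg-implies-rule on 1]
3. not (not p1 or p3), 0   [neg-implies-rule on 1]
4. p1, 0   [neg-or-rule on 3]
5. not p3, 0   [neg-or-rule on 3]
6. not p1 or p3, 0   [Box-rule on 2 via 0R0]
7. p3, 0   [or-rule on 6 (branches; this branch)]
Accessibility: 0R0
Branch closes: p3 and not p3 both at 0.
Every branch closes; the branch above is one of them.

Unsatisfiable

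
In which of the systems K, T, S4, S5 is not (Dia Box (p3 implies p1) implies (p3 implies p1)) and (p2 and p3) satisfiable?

K, T, S4

S4-tableau for the formula:
1. not (Dia Box (p3 implies p1) implies (p3 implies p1)) and (p2 and p3), u
2. not (Dia Box (p3 implies p1) implies (p3 implies p1)), u
3. p2 and p3, u
4. Dia Box (p3 implies p1), u
5. not (p3 implies p1), u
6. p2, u
7. p3, u
8. not p1, u
9. Box (p3 implies p1), v
10. p3 implies p1, v
11. p1, v
Accessibility: uRu, uRv, vRv
Complete open branch: satisfiable in S4, hence also in K, T (this S4-model is also a K-model and a T-model).
S5-tableau for the formula:
1. not (Dia Box (p3 implies p1) implies (p3 implies p1)) and (p2 and p3), u
2. not (Dia Box (p3 implies p1) implies (p3 implies p1)), u
3. p2 and p3, u
4. Dia Box (p3 implies p1), u
5. not (p3 implies p1), u
6. p2, u
7. p3, u
8. not p1, u
9. Box (p3 implies p1), v
10. p3 implies p1, u
11. p3 implies p1, v
12. p1, u
Accessibility: uRu, uRv, vRu, vRv
Branch closes: p1 and not p1 both at u.
Every branch closes (one shown): unsatisfiable in S5.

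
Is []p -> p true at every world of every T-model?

Tableau for the negation ~([]p -> p):
1. ~([]p -> p), 0
2. []p, 0
3. ~p, 0
4. p, 0
Accessibility: 0R0
Branch closes: p and ~p both at 0.
Every branch of the negation's tableau closes; the branch above is one of them.

Yes, valid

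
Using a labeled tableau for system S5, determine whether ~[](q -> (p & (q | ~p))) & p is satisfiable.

1. ~[](q -> (p & (q | ~p))) & p, w0
2. ~[](q -> (p & (q | ~p))), w0
3. p, w0
4. ~(q -> (p & (q | ~p))), w1
5. q, w1
6. ~(p & (q | ~p)), w1
7. ~p, w1
Accessibility: w0Rw0, w0Rw1, w1Rw0, w1Rw1

Satisfiable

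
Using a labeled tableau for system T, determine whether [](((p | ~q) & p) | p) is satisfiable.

1. [](((p | ~q) & p) | p), w0
2. ((p | ~q) & p) | p, w0
3. p, w0
Accessibility: w0Rw0

Yes, satisfiable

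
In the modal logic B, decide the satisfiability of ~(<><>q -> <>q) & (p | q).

Satisfiable (open branch found)

1. ~(<><>q -> <>q) & (p | q), 0
2. ~(<><>q -> <>q), 0
3. p | q, 0
4. <><>q, 0
5. ~<>q, 0
6. ~q, 0
7. p, 0
8. <>q, 1
9. ~q, 1
10. q, 2
Accessibility: 0R0, 0R1, 1R0, 1R1, 1R2, 2R1, 2R2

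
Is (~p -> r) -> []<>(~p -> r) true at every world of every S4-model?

Invalid (countermodel exists)

Tableau for the negation ~((~p -> r) -> []<>(~p -> r)):
1. ~((~p -> r) -> []<>(~p -> r)), w0
2. ~p -> r, w0
3. ~[]<>(~p -> r), w0
4. r, w0
5. ~<>(~p -> r), w1
6. ~(~p -> r), w1
7. ~p, w1
8. ~r, w1
Accessibility: w0Rw0, w0Rw1, w1Rw1
The negation has an open branch (countermodel exists).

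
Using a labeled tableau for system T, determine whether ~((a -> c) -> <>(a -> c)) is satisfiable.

Unsatisfiable

1. ~((a -> c) -> <>(a -> c)), w0
2. a -> c, w0   [~->-rule on 1]
3. ~<>(a -> c), w0   [~->-rule on 1]
4. ~(a -> c), w0   [~<>-rule on 3 via w0Rw0]
5. a, w0   [~->-rule on 4]
6. ~c, w0   [~->-rule on 4]
7. c, w0   [->-rule on 2 (branches; this branch)]
Accessibility: w0Rw0
Branch closes: c and ~c both at w0.
(One branch shown.) All branches close.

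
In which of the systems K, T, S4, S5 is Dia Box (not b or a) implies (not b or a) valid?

S4-tableau for the negation not (Dia Box (not b or a) implies (not b or a)):
1. not (Dia Box (not b or a) implies (not b or a)), u
2. Dia Box (not b or a), u
3. not (not b or a), u
4. b, u
5. not a, u
6. Box (not b or a), v
7. not b or a, v
8. a, v
Accessibility: uRu, uRv, vRv
Complete open branch: countermodel on an S4-frame, so not valid in S4, nor in K, T (the same frame is also a K-frame and a T-frame).
S5-tableau for the negation not (Dia Box (not b or a) implies (not b or a)):
1. not (Dia Box (not b or a) implies (not b or a)), u
2. Dia Box (not b or a), u
3. not (not b or a), u
4. b, u
5. not a, u
6. Box (not b or a), v
7. not b or a, u
8. not b or a, v
9. a, u
Accessibility: uRu, uRv, vRu, vRv
Branch closes: a and not a both at u.
Every branch closes (one shown): valid in S5.

S5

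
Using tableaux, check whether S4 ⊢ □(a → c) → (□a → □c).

Valid in S4

Tableau for the negation ¬(□(a → c) → (□a → □c)):
1. ¬(□(a → c) → (□a → □c)), 0
2. □(a → c), 0   [¬→-rule on 1]
3. ¬(□a → □c), 0   [¬→-rule on 1]
4. □a, 0   [¬→-rule on 3]
5. ¬□c, 0   [¬→-rule on 3]
6. a → c, 0   [□-rule on 2 via 0R0]
7. a, 0   [□-rule on 4 via 0R0]
8. c, 0   [→-rule on 6 (branches; this branch)]
9. ¬c, 1   [¬□-rule on 5: fresh world 1, 0R1]
10. a → c, 1   [□-rule on 2 via 0R1]
11. a, 1   [□-rule on 4 via 0R1]
12. c, 1   [→-rule on 10 (branches; this branch)]
Accessibility: 0R0, 0R1, 1R1
Branch closes: c and ¬c both at 1.
Every branch of the negation's tableau closes; the branch above is one of them.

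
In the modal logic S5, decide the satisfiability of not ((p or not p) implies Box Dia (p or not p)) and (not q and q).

1. not ((p or not p) implies Box Dia (p or not p)) and (not q and q), w0
2. not ((p or not p) implies Box Dia (p or not p)), w0
3. not q and q, w0
4. p or not p, w0
5. not Box Dia (p or not p), w0
6. not q, w0
7. q, w0
Accessibility: w0Rw0
Branch closes: q and not q both at w0.
(One branch shown.) All branches close.

Unsatisfiable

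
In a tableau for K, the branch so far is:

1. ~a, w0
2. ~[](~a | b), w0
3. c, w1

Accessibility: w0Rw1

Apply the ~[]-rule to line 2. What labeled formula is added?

a fresh world w2 with w0Rw2, and ~(~a | b) at w2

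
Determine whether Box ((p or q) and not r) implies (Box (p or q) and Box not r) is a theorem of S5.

Tableau for the negation not (Box ((p or q) and not r) implies (Box (p or q) and Box not r)):
1. not (Box ((p or q) and not r) implies (Box (p or q) and Box not r)), 0
2. Box ((p or q) and not r), 0
3. not (Box (p or q) and Box not r), 0
4. (p or q) and not r, 0
5. p or q, 0
6. not r, 0
7. not Box (p or q), 0
8. q, 0
9. not (p or q), 1
10. not p, 1
11. not q, 1
12. (p or q) and not r, 1
13. p or q, 1
14. not r, 1
15. q, 1
Accessibility: 0R0, 0R1, 1R0, 1R1
Branch closes: q and not q both at 1.
All branches of the negation close; one closing branch shown above.

Valid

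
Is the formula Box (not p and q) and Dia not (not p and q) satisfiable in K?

Unsatisfiable

1. Box (not p and q) and Dia not (not p and q), 0
2. Box (not p and q), 0   [and-rule on 1]
3. Dia not (not p and q), 0   [and-rule on 1]
4. not (not p and q), 1   [Dia-rule on 3: fresh world 1, 0R1]
5. not p and q, 1   [Box-rule on 2 via 0R1]
6. not p, 1   [and-rule on 5]
7. q, 1   [and-rule on 5]
8. not q, 1   [neg-and-rule on 4 (branches; this branch)]
Accessibility: 0R1
Branch closes: q and not q both at 1.
(One branch shown.) All branches close.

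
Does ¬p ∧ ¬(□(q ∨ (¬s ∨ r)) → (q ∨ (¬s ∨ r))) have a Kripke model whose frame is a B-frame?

Unsatisfiable (every branch closes)

1. ¬p ∧ ¬(□(q ∨ (¬s ∨ r)) → (q ∨ (¬s ∨ r))), 0
2. ¬p, 0
3. ¬(□(q ∨ (¬s ∨ r)) → (q ∨ (¬s ∨ r))), 0
4. □(q ∨ (¬s ∨ r)), 0
5. ¬(q ∨ (¬s ∨ r)), 0
6. ¬q, 0
7. ¬(¬s ∨ r), 0
8. s, 0
9. ¬r, 0
10. q ∨ (¬s ∨ r), 0
11. ¬s ∨ r, 0
12. r, 0
Accessibility: 0R0
Branch closes: r and ¬r both at 0.
Every branch closes; the branch above is one of them.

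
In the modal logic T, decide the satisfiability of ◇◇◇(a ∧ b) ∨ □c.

Satisfiable (open branch found)

1. ◇◇◇(a ∧ b) ∨ □c, 0
2. □c, 0
3. c, 0
Accessibility: 0R0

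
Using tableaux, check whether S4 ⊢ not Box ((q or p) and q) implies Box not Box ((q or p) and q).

Tableau for the negation not (not Box ((q or p) and q) implies Box not Box ((q or p) and q)):
1. not (not Box ((q or p) and q) implies Box not Box ((q or p) and q)), 0
2. not Box ((q or p) and q), 0
3. not Box not Box ((q or p) and q), 0
4. not ((q or p) and q), 1
5. not q, 1
6. Box ((q or p) and q), 2
7. (q or p) and q, 2
8. q or p, 2
9. q, 2
10. p, 2
Accessibility: 0R0, 0R1, 0R2, 1R1, 2R2
The negation has an open branch (countermodel exists).

Not valid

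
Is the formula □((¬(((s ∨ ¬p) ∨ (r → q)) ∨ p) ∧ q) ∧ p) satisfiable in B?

1. □((¬(((s ∨ ¬p) ∨ (r → q)) ∨ p) ∧ q) ∧ p), 0
2. (¬(((s ∨ ¬p) ∨ (r → q)) ∨ p) ∧ q) ∧ p, 0
3. ¬(((s ∨ ¬p) ∨ (r → q)) ∨ p) ∧ q, 0
4. p, 0
5. ¬(((s ∨ ¬p) ∨ (r → q)) ∨ p), 0
6. q, 0
7. ¬((s ∨ ¬p) ∨ (r → q)), 0
8. ¬p, 0
Accessibility: 0R0
Branch closes: p and ¬p both at 0.
All branches of the tableau close; one closing branch shown above.

Unsatisfiable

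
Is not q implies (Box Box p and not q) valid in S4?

No, not valid

Tableau for the negation not (not q implies (Box Box p and not q)):
1. not (not q implies (Box Box p and not q)), u
2. not q, u
3. not (Box Box p and not q), u
4. not Box Box p, u
5. not Box p, v
6. not p, w
Accessibility: uRu, uRv, uRw, vRv, vRw, wRw
The negation has an open branch (countermodel exists).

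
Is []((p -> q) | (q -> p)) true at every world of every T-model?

Valid

Tableau for the negation ~[]((p -> q) | (q -> p)):
1. ~[]((p -> q) | (q -> p)), u
2. ~((p -> q) | (q -> p)), v
3. ~(p -> q), v
4. ~(q -> p), v
5. p, v
6. ~q, v
7. q, v
8. ~p, v
Accessibility: uRu, uRv, vRv
Branch closes: q and ~q both at v.
All branches of the negation close; one closing branch shown above.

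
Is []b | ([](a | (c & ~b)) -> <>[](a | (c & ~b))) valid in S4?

Yes, valid

Tableau for the negation ~([]b | ([](a | (c & ~b)) -> <>[](a | (c & ~b)))):
1. ~([]b | ([](a | (c & ~b)) -> <>[](a | (c & ~b)))), u
2. ~[]b, u
3. ~([](a | (c & ~b)) -> <>[](a | (c & ~b))), u
4. [](a | (c & ~b)), u
5. ~<>[](a | (c & ~b)), u
6. a | (c & ~b), u
7. ~[](a | (c & ~b)), u
8. c & ~b, u
9. c, u
10. ~b, u
11. ~b, v
12. a | (c & ~b), v
13. ~[](a | (c & ~b)), v
14. c & ~b, v
15. c, v
16. ~(a | (c & ~b)), w
17. ~a, w
18. ~(c & ~b), w
19. a | (c & ~b), w
20. ~[](a | (c & ~b)), w
21. b, w
22. c & ~b, w
23. c, w
24. ~b, w
Accessibility: uRu, uRv, uRw, vRv, wRw
Branch closes: b and ~b both at w.
All branches of the negation close; one closing branch shown above.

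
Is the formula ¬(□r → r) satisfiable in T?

Unsatisfiable (every branch closes)

1. ¬(□r → r), u
2. □r, u
3. ¬r, u
4. r, u
Accessibility: uRu
Branch closes: r and ¬r both at u.
All branches of the tableau close; one closing branch shown above.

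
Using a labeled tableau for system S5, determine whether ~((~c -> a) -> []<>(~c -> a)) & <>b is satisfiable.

1. ~((~c -> a) -> []<>(~c -> a)) & <>b, u
2. ~((~c -> a) -> []<>(~c -> a)), u   [&-rule on 1]
3. <>b, u   [&-rule on 1]
4. ~c -> a, u   [~->-rule on 2]
5. ~[]<>(~c -> a), u   [~->-rule on 2]
6. a, u   [->-rule on 4 (branches; this branch)]
7. b, v   [<>-rule on 3: fresh world v, uRv]
8. ~<>(~c -> a), w   [~[]-rule on 5: fresh world w, uRw]
9. ~(~c -> a), u   [~<>-rule on 8 via wRu]
10. ~c, u   [~->-rule on 9]
11. ~a, u   [~->-rule on 9]
Accessibility: uRu, uRv, uRw, vRu, vRv, vRw, wRu, wRv, wRw
Branch closes: a and ~a both at u.
All branches of the tableau close; one closing branch shown above.

No, unsatisfiable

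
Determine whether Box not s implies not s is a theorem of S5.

Tableau for the negation not (Box not s implies not s):
1. not (Box not s implies not s), 0
2. Box not s, 0
3. s, 0
4. not s, 0
Accessibility: 0R0
Branch closes: s and not s both at 0.
All branches of the negation close; one closing branch shown above.

Valid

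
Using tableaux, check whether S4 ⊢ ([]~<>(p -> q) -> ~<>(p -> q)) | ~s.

Tableau for the negation ~(([]~<>(p -> q) -> ~<>(p -> q)) | ~s):
1. ~(([]~<>(p -> q) -> ~<>(p -> q)) | ~s), 0
2. ~([]~<>(p -> q) -> ~<>(p -> q)), 0
3. s, 0
4. []~<>(p -> q), 0
5. <>(p -> q), 0
6. ~<>(p -> q), 0
7. ~(p -> q), 0
8. p, 0
9. ~q, 0
10. p -> q, 1
11. ~<>(p -> q), 1
12. ~(p -> q), 1
13. p, 1
14. ~q, 1
15. q, 1
Accessibility: 0R0, 0R1, 1R1
Branch closes: q and ~q both at 1.
Every branch of the negation's tableau closes; the branch above is one of them.

Valid in S4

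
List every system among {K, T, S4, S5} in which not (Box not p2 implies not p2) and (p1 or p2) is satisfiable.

K

T-tableau for the formula:
1. not (Box not p2 implies not p2) and (p1 or p2), u
2. not (Box not p2 implies not p2), u   [and-rule on 1]
3. p1 or p2, u   [and-rule on 1]
4. Box not p2, u   [neg-implies-rule on 2]
5. p2, u   [neg-implies-rule on 2]
6. not p2, u   [Box-rule on 4 via uRu]
Accessibility: uRu
Branch closes: p2 and not p2 both at u.
Every branch closes (one shown): unsatisfiable in T, hence also in S4, S5 (every S4/S5-frame is a T-frame).
K-tableau for the formula:
1. not (Box not p2 implies not p2) and (p1 or p2), u
2. not (Box not p2 implies not p2), u   [and-rule on 1]
3. p1 or p2, u   [and-rule on 1]
4. Box not p2, u   [neg-implies-rule on 2]
5. p2, u   [neg-implies-rule on 2]
Complete open branch: satisfiable in K.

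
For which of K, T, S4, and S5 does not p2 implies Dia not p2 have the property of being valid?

T-tableau for the negation not (not p2 implies Dia not p2):
1. not (not p2 implies Dia not p2), u
2. not p2, u
3. not Dia not p2, u
4. p2, u
Accessibility: uRu
Branch closes: p2 and not p2 both at u.
Every branch closes (one shown): valid in T, hence also in S4, S5 (every theorem of T is a theorem of S4 and S5).
K-tableau for the negation not (not p2 implies Dia not p2):
1. not (not p2 implies Dia not p2), u
2. not p2, u
3. not Dia not p2, u
Complete open branch: countermodel on a K-frame, so not valid in K.

T, S4, S5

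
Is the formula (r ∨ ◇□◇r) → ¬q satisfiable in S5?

1. (r ∨ ◇□◇r) → ¬q, w0
2. ¬q, w0   [→-rule on 1 (branches; this branch)]
Accessibility: w0Rw0

Satisfiable (open branch found)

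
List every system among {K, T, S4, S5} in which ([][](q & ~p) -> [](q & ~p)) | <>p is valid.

T, S4, S5

T-tableau for the negation ~(([][](q & ~p) -> [](q & ~p)) | <>p):
1. ~(([][](q & ~p) -> [](q & ~p)) | <>p), w0
2. ~([][](q & ~p) -> [](q & ~p)), w0   [~|-rule on 1]
3. ~<>p, w0   [~|-rule on 1]
4. [][](q & ~p), w0   [~->-rule on 2]
5. ~[](q & ~p), w0   [~->-rule on 2]
6. ~p, w0   [~<>-rule on 3 via w0Rw0]
7. [](q & ~p), w0   [[]-rule on 4 via w0Rw0]
8. q & ~p, w0   [[]-rule on 7 via w0Rw0]
9. q, w0   [&-rule on 8]
10. ~(q & ~p), w1   [~[]-rule on 5: fresh world w1, w0Rw1]
11. ~p, w1   [~<>-rule on 3 via w0Rw1]
12. [](q & ~p), w1   [[]-rule on 4 via w0Rw1]
13. q & ~p, w1   [[]-rule on 7 via w0Rw1]
14. q, w1   [&-rule on 13]
15. p, w1   [~&-rule on 10 (branches; this branch)]
Accessibility: w0Rw0, w0Rw1, w1Rw1
Branch closes: p and ~p both at w1.
Every branch closes (one shown): valid in T, hence also in S4, S5 (every theorem of T is a theorem of S4 and S5).
K-tableau for the negation ~(([][](q & ~p) -> [](q & ~p)) | <>p):
1. ~(([][](q & ~p) -> [](q & ~p)) | <>p), w0
2. ~([][](q & ~p) -> [](q & ~p)), w0   [~|-rule on 1]
3. ~<>p, w0   [~|-rule on 1]
4. [][](q & ~p), w0   [~->-rule on 2]
5. ~[](q & ~p), w0   [~->-rule on 2]
6. ~(q & ~p), w1   [~[]-rule on 5: fresh world w1, w0Rw1]
7. ~p, w1   [~<>-rule on 3 via w0Rw1]
8. [](q & ~p), w1   [[]-rule on 4 via w0Rw1]
9. ~q, w1   [~&-rule on 6 (branches; this branch)]
Accessibility: w0Rw1
Complete open branch: countermodel on a K-frame, so not valid in K.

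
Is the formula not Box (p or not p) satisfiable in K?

1. not Box (p or not p), 0
2. not (p or not p), 1
3. not p, 1
4. p, 1
Accessibility: 0R1
Branch closes: p and not p both at 1.
Every branch closes; the branch above is one of them.

Unsatisfiable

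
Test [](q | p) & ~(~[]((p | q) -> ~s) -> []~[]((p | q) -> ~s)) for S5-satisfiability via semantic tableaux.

No, unsatisfiable

1. [](q | p) & ~(~[]((p | q) -> ~s) -> []~[]((p | q) -> ~s)), w0
2. [](q | p), w0
3. ~(~[]((p | q) -> ~s) -> []~[]((p | q) -> ~s)), w0
4. ~[]((p | q) -> ~s), w0
5. ~[]~[]((p | q) -> ~s), w0
6. q | p, w0
7. p, w0
8. ~((p | q) -> ~s), w1
9. p | q, w1
10. s, w1
11. q | p, w1
12. q, w1
13. p, w1
14. []((p | q) -> ~s), w2
15. q | p, w2
16. (p | q) -> ~s, w0
17. (p | q) -> ~s, w1
18. (p | q) -> ~s, w2
19. p, w2
20. ~s, w0
21. ~(p | q), w1
22. ~p, w1
23. ~q, w1
Accessibility: w0Rw0, w0Rw1, w0Rw2, w1Rw0, w1Rw1, w1Rw2, w2Rw0, w2Rw1, w2Rw2
Branch closes: p and ~p both at w1.
Every branch closes; the branch above is one of them.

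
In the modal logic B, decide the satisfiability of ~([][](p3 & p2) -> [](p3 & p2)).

No, unsatisfiable

1. ~([][](p3 & p2) -> [](p3 & p2)), u
2. [][](p3 & p2), u
3. ~[](p3 & p2), u
4. [](p3 & p2), u
5. p3 & p2, u
6. p3, u
7. p2, u
8. ~(p3 & p2), v
9. [](p3 & p2), v
10. p3 & p2, v
11. p3, v
12. p2, v
13. ~p2, v
Accessibility: uRu, uRv, vRu, vRv
Branch closes: p2 and ~p2 both at v.
Every branch closes; the branch above is one of them.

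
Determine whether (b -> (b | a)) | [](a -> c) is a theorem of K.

Tableau for the negation ~((b -> (b | a)) | [](a -> c)):
1. ~((b -> (b | a)) | [](a -> c)), u
2. ~(b -> (b | a)), u
3. ~[](a -> c), u
4. b, u
5. ~(b | a), u
6. ~b, u
7. ~a, u
Branch closes: b and ~b both at u.
All branches of the negation close; one closing branch shown above.

Valid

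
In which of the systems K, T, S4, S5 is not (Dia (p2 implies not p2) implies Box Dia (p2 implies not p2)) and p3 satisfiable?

K, T, S4

S5-tableau for the formula:
1. not (Dia (p2 implies not p2) implies Box Dia (p2 implies not p2)) and p3, 0
2. not (Dia (p2 implies not p2) implies Box Dia (p2 implies not p2)), 0   [and-rule on 1]
3. p3, 0   [and-rule on 1]
4. Dia (p2 implies not p2), 0   [neg-implies-rule on 2]
5. not Box Dia (p2 implies not p2), 0   [neg-implies-rule on 2]
6. p2 implies not p2, 1   [Dia-rule on 4: fresh world 1, 0R1]
7. not p2, 1   [implies-rule on 6 (branches; this branch)]
8. not Dia (p2 implies not p2), 2   [neg-Box-rule on 5: fresh world 2, 0R2]
9. not (p2 implies not p2), 0   [neg-Dia-rule on 8 via 2R0]
10. p2, 0   [neg-implies-rule on 9]
11. not (p2 implies not p2), 1   [neg-Dia-rule on 8 via 2R1]
12. p2, 1   [neg-implies-rule on 11]
Accessibility: 0R0, 0R1, 0R2, 1R0, 1R1, 1R2, 2R0, 2R1, 2R2
Branch closes: p2 and not p2 both at 1.
Every branch closes (one shown): unsatisfiable in S5.
S4-tableau for the formula:
1. not (Dia (p2 implies not p2) implies Box Dia (p2 implies not p2)) and p3, 0
2. not (Dia (p2 implies not p2) implies Box Dia (p2 implies not p2)), 0   [and-rule on 1]
3. p3, 0   [and-rule on 1]
4. Dia (p2 implies not p2), 0   [neg-implies-rule on 2]
5. not Box Dia (p2 implies not p2), 0   [neg-implies-rule on 2]
6. p2 implies not p2, 1   [Dia-rule on 4: fresh world 1, 0R1]
7. not p2, 1   [implies-rule on 6 (branches; this branch)]
8. not Dia (p2 implies not p2), 2   [neg-Box-rule on 5: fresh world 2, 0R2]
9. not (p2 implies not p2), 2   [neg-Dia-rule on 8 via 2R2]
10. p2, 2   [neg-implies-rule on 9]
Accessibility: 0R0, 0R1, 0R2, 1R1, 2R2
Complete open branch: satisfiable in S4, hence also in K, T (this S4-model is also a K-model and a T-model).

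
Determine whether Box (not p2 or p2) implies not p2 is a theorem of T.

Tableau for the negation not (Box (not p2 or p2) implies not p2):
1. not (Box (not p2 or p2) implies not p2), 0
2. Box (not p2 or p2), 0
3. p2, 0
4. not p2 or p2, 0
Accessibility: 0R0
The negation has an open branch (countermodel exists).

No, not valid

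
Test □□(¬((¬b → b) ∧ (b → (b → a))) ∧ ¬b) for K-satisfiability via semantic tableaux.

1. □□(¬((¬b → b) ∧ (b → (b → a))) ∧ ¬b), u

Yes, satisfiable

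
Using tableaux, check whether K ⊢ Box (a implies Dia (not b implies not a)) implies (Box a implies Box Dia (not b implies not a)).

Yes, valid

Tableau for the negation not (Box (a implies Dia (not b implies not a)) implies (Box a implies Box Dia (not b implies not a))):
1. not (Box (a implies Dia (not b implies not a)) implies (Box a implies Box Dia (not b implies not a))), u
2. Box (a implies Dia (not b implies not a)), u
3. not (Box a implies Box Dia (not b implies not a)), u
4. Box a, u
5. not Box Dia (not b implies not a), u
6. not Dia (not b implies not a), v
7. a implies Dia (not b implies not a), v
8. a, v
9. Dia (not b implies not a), v
10. not b implies not a, w
11. not (not b implies not a), w
12. not b, w
13. a, w
14. not a, w
Accessibility: uRv, vRw
Branch closes: a and not a both at w.
All branches of the negation close; one closing branch shown above.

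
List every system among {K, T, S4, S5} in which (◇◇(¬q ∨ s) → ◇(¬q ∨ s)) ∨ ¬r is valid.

S4, S5

S4-tableau for the negation ¬((◇◇(¬q ∨ s) → ◇(¬q ∨ s)) ∨ ¬r):
1. ¬((◇◇(¬q ∨ s) → ◇(¬q ∨ s)) ∨ ¬r), u
2. ¬(◇◇(¬q ∨ s) → ◇(¬q ∨ s)), u   [¬∨-rule on 1]
3. r, u   [¬∨-rule on 1]
4. ◇◇(¬q ∨ s), u   [¬→-rule on 2]
5. ¬◇(¬q ∨ s), u   [¬→-rule on 2]
6. ¬(¬q ∨ s), u   [¬◇-rule on 5 via uRu]
7. q, u   [¬∨-rule on 6]
8. ¬s, u   [¬∨-rule on 6]
9. ◇(¬q ∨ s), v   [◇-rule on 4: fresh world v, uRv]
10. ¬(¬q ∨ s), v   [¬◇-rule on 5 via uRv]
11. q, v   [¬∨-rule on 10]
12. ¬s, v   [¬∨-rule on 10]
13. ¬q ∨ s, w   [◇-rule on 9: fresh world w, vRw]
14. ¬(¬q ∨ s), w   [¬◇-rule on 5 via uRw]
15. q, w   [¬∨-rule on 14]
16. ¬s, w   [¬∨-rule on 14]
17. s, w   [∨-rule on 13 (branches; this branch)]
Accessibility: uRu, uRv, uRw, vRv, vRw, wRw
Branch closes: s and ¬s both at w.
Every branch closes (one shown): valid in S4, hence also in S5 (every theorem of S4 is a theorem of S5).
T-tableau for the negation ¬((◇◇(¬q ∨ s) → ◇(¬q ∨ s)) ∨ ¬r):
1. ¬((◇◇(¬q ∨ s) → ◇(¬q ∨ s)) ∨ ¬r), u
2. ¬(◇◇(¬q ∨ s) → ◇(¬q ∨ s)), u   [¬∨-rule on 1]
3. r, u   [¬∨-rule on 1]
4. ◇◇(¬q ∨ s), u   [¬→-rule on 2]
5. ¬◇(¬q ∨ s), u   [¬→-rule on 2]
6. ¬(¬q ∨ s), u   [¬◇-rule on 5 via uRu]
7. q, u   [¬∨-rule on 6]
8. ¬s, u   [¬∨-rule on 6]
9. ◇(¬q ∨ s), v   [◇-rule on 4: fresh world v, uRv]
10. ¬(¬q ∨ s), v   [¬◇-rule on 5 via uRv]
11. q, v   [¬∨-rule on 10]
12. ¬s, v   [¬∨-rule on 10]
13. ¬q ∨ s, w   [◇-rule on 9: fresh world w, vRw]
14. s, w   [∨-rule on 13 (branches; this branch)]
Accessibility: uRu, uRv, vRv, vRw, wRw
Complete open branch: countermodel on a T-frame, so not valid in T, nor in K (the same frame is also a K-frame).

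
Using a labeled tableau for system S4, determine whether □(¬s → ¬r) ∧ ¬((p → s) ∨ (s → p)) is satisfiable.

Unsatisfiable (every branch closes)

1. □(¬s → ¬r) ∧ ¬((p → s) ∨ (s → p)), u
2. □(¬s → ¬r), u
3. ¬((p → s) ∨ (s → p)), u
4. ¬(p → s), u
5. ¬(s → p), u
6. p, u
7. ¬s, u
8. s, u
9. ¬p, u
Accessibility: uRu
Branch closes: s and ¬s both at u.
All branches of the tableau close; one closing branch shown above.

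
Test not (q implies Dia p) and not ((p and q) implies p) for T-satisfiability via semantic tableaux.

1. not (q implies Dia p) and not ((p and q) implies p), u
2. not (q implies Dia p), u
3. not ((p and q) implies p), u
4. q, u
5. not Dia p, u
6. p and q, u
7. not p, u
8. p, u
Accessibility: uRu
Branch closes: p and not p both at u.
(One branch shown.) All branches close.

No, unsatisfiable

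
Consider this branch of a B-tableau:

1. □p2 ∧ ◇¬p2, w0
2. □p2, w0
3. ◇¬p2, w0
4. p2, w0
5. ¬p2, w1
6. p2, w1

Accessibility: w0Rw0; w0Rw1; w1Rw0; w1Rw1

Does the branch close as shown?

Both p2 and ¬p2 appear at w1.

Yes, closed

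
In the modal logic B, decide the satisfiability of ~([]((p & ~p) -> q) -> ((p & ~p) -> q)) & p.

No, unsatisfiable

1. ~([]((p & ~p) -> q) -> ((p & ~p) -> q)) & p, 0
2. ~([]((p & ~p) -> q) -> ((p & ~p) -> q)), 0
3. p, 0
4. []((p & ~p) -> q), 0
5. ~((p & ~p) -> q), 0
6. p & ~p, 0
7. ~q, 0
8. ~p, 0
Accessibility: 0R0
Branch closes: p and ~p both at 0.
All branches of the tableau close; one closing branch shown above.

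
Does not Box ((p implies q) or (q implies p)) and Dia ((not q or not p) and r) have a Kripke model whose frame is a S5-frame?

1. not Box ((p implies q) or (q implies p)) and Dia ((not q or not p) and r), u
2. not Box ((p implies q) or (q implies p)), u   [and-rule on 1]
3. Dia ((not q or not p) and r), u   [and-rule on 1]
4. not ((p implies q) or (q implies p)), v   [neg-Box-rule on 2: fresh world v, uRv]
5. not (p implies q), v   [neg-or-rule on 4]
6. not (q implies p), v   [neg-or-rule on 4]
7. p, v   [neg-implies-rule on 5]
8. not q, v   [neg-implies-rule on 5]
9. q, v   [neg-implies-rule on 6]
10. not p, v   [neg-implies-rule on 6]
Accessibility: uRu, uRv, vRu, vRv
Branch closes: q and not q both at v.
Every branch closes; the branch above is one of them.

Unsatisfiable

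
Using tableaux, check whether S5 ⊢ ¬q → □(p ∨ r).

Not valid

Tableau for the negation ¬(¬q → □(p ∨ r)):
1. ¬(¬q → □(p ∨ r)), w0
2. ¬q, w0
3. ¬□(p ∨ r), w0
4. ¬(p ∨ r), w1
5. ¬p, w1
6. ¬r, w1
Accessibility: w0Rw0, w0Rw1, w1Rw0, w1Rw1
The negation has an open branch (countermodel exists).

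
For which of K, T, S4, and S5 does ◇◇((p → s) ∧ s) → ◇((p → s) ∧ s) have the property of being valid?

S4-tableau for the negation ¬(◇◇((p → s) ∧ s) → ◇((p → s) ∧ s)):
1. ¬(◇◇((p → s) ∧ s) → ◇((p → s) ∧ s)), u
2. ◇◇((p → s) ∧ s), u   [¬→-rule on 1]
3. ¬◇((p → s) ∧ s), u   [¬→-rule on 1]
4. ¬((p → s) ∧ s), u   [¬◇-rule on 3 via uRu]
5. ¬(p → s), u   [¬∧-rule on 4 (branches; this branch)]
6. p, u   [¬→-rule on 5]
7. ¬s, u   [¬→-rule on 5]
8. ◇((p → s) ∧ s), v   [◇-rule on 2: fresh world v, uRv]
9. ¬((p → s) ∧ s), v   [¬◇-rule on 3 via uRv]
10. ¬(p → s), v   [¬∧-rule on 9 (branches; this branch)]
11. p, v   [¬→-rule on 10]
12. ¬s, v   [¬→-rule on 10]
13. (p → s) ∧ s, w   [◇-rule on 8: fresh world w, vRw]
14. p → s, w   [∧-rule on 13]
15. s, w   [∧-rule on 13]
16. ¬((p → s) ∧ s), w   [¬◇-rule on 3 via uRw]
17. ¬(p → s), w   [¬∧-rule on 16 (branches; this branch)]
18. p, w   [¬→-rule on 17]
19. ¬s, w   [¬→-rule on 17]
Accessibility: uRu, uRv, uRw, vRv, vRw, wRw
Branch closes: s and ¬s both at w.
Every branch closes (one shown): valid in S4, hence also in S5 (every theorem of S4 is a theorem of S5).
T-tableau for the negation ¬(◇◇((p → s) ∧ s) → ◇((p → s) ∧ s)):
1. ¬(◇◇((p → s) ∧ s) → ◇((p → s) ∧ s)), u
2. ◇◇((p → s) ∧ s), u   [¬→-rule on 1]
3. ¬◇((p → s) ∧ s), u   [¬→-rule on 1]
4. ¬((p → s) ∧ s), u   [¬◇-rule on 3 via uRu]
5. ¬s, u   [¬∧-rule on 4 (branches; this branch)]
6. ◇((p → s) ∧ s), v   [◇-rule on 2: fresh world v, uRv]
7. ¬((p → s) ∧ s), v   [¬◇-rule on 3 via uRv]
8. ¬s, v   [¬∧-rule on 7 (branches; this branch)]
9. (p → s) ∧ s, w   [◇-rule on 6: fresh world w, vRw]
10. p → s, w   [∧-rule on 9]
11. s, w   [∧-rule on 9]
Accessibility: uRu, uRv, vRv, vRw, wRw
Complete open branch: countermodel on a T-frame, so not valid in T, nor in K (the same frame is also a K-frame).

S4, S5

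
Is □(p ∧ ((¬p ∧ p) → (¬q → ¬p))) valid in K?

Not valid

Tableau for the negation ¬□(p ∧ ((¬p ∧ p) → (¬q → ¬p))):
1. ¬□(p ∧ ((¬p ∧ p) → (¬q → ¬p))), u
2. ¬(p ∧ ((¬p ∧ p) → (¬q → ¬p))), v
3. ¬p, v
Accessibility: uRv
The negation has an open branch (countermodel exists).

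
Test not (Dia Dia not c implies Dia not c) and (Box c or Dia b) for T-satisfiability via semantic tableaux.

Satisfiable

1. not (Dia Dia not c implies Dia not c) and (Box c or Dia b), 0
2. not (Dia Dia not c implies Dia not c), 0   [and-rule on 1]
3. Box c or Dia b, 0   [and-rule on 1]
4. Dia Dia not c, 0   [neg-implies-rule on 2]
5. not Dia not c, 0   [neg-implies-rule on 2]
6. c, 0   [neg-Dia-rule on 5 via 0R0]
7. Dia b, 0   [or-rule on 3 (branches; this branch)]
8. Dia not c, 1   [Dia-rule on 4: fresh world 1, 0R1]
9. c, 1   [neg-Dia-rule on 5 via 0R1]
10. b, 2   [Dia-rule on 7: fresh world 2, 0R2]
11. c, 2   [neg-Dia-rule on 5 via 0R2]
12. not c, 3   [Dia-rule on 8: fresh world 3, 1R3]
Accessibility: 0R0, 0R1, 0R2, 1R1, 1R3, 2R2, 3R3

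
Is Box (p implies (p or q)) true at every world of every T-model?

Yes, valid

Tableau for the negation not Box (p implies (p or q)):
1. not Box (p implies (p or q)), 0
2. not (p implies (p or q)), 1
3. p, 1
4. not (p or q), 1
5. not p, 1
6. not q, 1
Accessibility: 0R0, 0R1, 1R1
Branch closes: p and not p both at 1.
Every branch of the negation's tableau closes; the branch above is one of them.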